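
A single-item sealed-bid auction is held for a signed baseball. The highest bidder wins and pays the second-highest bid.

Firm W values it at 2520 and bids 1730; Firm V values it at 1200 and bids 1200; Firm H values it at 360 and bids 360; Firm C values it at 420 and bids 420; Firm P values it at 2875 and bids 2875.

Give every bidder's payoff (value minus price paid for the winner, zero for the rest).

Sorted high to low: Firm P 2875, then Firm W 1730, then Firm V 1200, then Firm C 420, then Firm H 360.
Firm P has the top bid and wins; the price is the second-highest bid, 1730.
Firm P's payoff = 2875 − 1730 = 1145. All other bidders lose, so their payoff is 0.

Payoffs: Firm W 0, Firm V 0, Firm H 0, Firm C 0, Firm P 1145.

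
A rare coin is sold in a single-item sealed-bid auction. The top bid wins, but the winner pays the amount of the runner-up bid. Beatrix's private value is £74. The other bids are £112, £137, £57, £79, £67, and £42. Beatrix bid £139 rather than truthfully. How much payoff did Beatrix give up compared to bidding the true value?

The highest competing bid is £137.
Bidding truthfully at £74: the top bid is £137 (a rival), so Beatrix loses. Payoff = £0.
Bidding £139: Beatrix has the top bid, wins, and pays the second-highest bid £137. Payoff = £74 − £137 = -£63.
Regret = truthful payoff − actual payoff = £0 − -£63 = £63.

Payoff forgone: £63.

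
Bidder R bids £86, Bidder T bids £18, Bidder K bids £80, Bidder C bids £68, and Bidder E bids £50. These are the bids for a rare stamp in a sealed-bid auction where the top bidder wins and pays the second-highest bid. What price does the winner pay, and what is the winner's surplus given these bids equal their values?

Sorted high to low: Bidder R £86 > Bidder K £80 > Bidder C £68 > Bidder E £50 > Bidder T £18.
Bidder R is the highest bidder, so Bidder R wins.
Under the second-price rule, the price is the second-highest bid: £80.
Surplus = £86 − £80 = £6.

Price £80; surplus £6.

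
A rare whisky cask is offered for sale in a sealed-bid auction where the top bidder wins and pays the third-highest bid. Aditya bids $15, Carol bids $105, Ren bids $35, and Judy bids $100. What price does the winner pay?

Ordered from highest: Carol $105, then Judy $100, then Ren $35, then Aditya $15.
Carol is the highest bidder, so Carol wins.
Under the third-price rule, the price is the third-highest bid: $35.

$35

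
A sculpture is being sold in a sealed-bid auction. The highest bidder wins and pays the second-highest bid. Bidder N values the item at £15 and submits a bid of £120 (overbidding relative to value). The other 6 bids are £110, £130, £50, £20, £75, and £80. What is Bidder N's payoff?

Highest competing bid: £130.
Bidder N's bid £120 is not the highest, so Bidder N loses, pays nothing, and earns zero payoff.

£0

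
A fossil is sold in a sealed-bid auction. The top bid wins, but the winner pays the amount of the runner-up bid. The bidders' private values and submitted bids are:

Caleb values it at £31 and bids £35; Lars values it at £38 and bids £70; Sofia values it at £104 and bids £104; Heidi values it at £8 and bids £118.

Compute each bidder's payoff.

Sorted high to low: Heidi £118 > Sofia £104 > Lars £70 > Caleb £35.
Heidi has the top bid and wins; the price is the second-highest bid, £104.
Heidi's payoff = £8 − £104 = -£96. All other bidders lose, so their payoff is 0.

Payoffs: Caleb £0, Lars £0, Sofia £0, Heidi -£96.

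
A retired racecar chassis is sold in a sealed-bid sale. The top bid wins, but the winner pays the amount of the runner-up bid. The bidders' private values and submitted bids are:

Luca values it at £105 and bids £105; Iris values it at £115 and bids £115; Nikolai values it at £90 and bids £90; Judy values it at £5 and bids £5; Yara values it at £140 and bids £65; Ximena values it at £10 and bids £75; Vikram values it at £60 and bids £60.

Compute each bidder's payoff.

Bids in descending order: Iris £115 > Luca £105 > Nikolai £90 > Ximena £75 > Yara £65 > Vikram £60 > Judy £5.
Iris has the top bid and wins; the price is the second-highest bid, £105.
Iris's payoff = £115 − £105 = £10. All other bidders lose, so their payoff is 0.

Luca £0, Iris £10, Nikolai £0, Judy £0, Yara £0, Ximena £0, Vikram £0.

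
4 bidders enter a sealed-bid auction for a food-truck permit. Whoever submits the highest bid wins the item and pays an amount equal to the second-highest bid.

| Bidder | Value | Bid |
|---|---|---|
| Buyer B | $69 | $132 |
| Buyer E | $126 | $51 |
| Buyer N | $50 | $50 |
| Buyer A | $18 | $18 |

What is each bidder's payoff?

Buyer B $18, Buyer E $0, Buyer N $0, Buyer A $0.

Sorted high to low: Buyer B $132, then Buyer E $51, then Buyer N $50, then Buyer A $18.
Buyer B has the top bid and wins; the price is the second-highest bid, $51.
Buyer B's payoff = $69 − $51 = $18. All other bidders lose, so their payoff is 0.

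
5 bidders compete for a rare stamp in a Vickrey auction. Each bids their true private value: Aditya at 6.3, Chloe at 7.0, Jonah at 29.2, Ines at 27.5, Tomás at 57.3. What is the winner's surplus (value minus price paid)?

Bids in descending order: Tomás 57.3, then Jonah 29.2, then Ines 27.5, then Chloe 7.0, then Aditya 6.3.
Tomás wins with the top bid and pays the second-highest, 29.2.
Surplus = 57.3 − 29.2 = 28.1.

Surplus = 28.1.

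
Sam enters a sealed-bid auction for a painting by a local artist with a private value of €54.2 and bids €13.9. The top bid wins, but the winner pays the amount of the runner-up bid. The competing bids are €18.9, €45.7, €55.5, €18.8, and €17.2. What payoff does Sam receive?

€0.0

Highest competing bid: €55.5.
Sam's bid €13.9 is not the highest, so Sam loses, pays nothing, and earns zero payoff.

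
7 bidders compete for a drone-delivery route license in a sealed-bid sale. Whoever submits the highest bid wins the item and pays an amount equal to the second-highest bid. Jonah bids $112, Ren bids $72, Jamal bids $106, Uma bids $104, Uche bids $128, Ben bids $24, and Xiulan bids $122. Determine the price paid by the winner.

Sorted high to low: Uche $128 > Xiulan $122 > Jonah $112 > Jamal $106 > Uma $104 > Ren $72 > Ben $24.
Uche has the highest bid, so Uche wins.
The second-highest bid is $122, so that is what Uche pays.

Price paid: $122.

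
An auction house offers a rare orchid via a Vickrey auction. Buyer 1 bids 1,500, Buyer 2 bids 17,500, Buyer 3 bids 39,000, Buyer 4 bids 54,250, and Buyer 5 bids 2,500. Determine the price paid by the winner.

Sorted high to low: Buyer 4 54,250 > Buyer 3 39,000 > Buyer 2 17,500 > Buyer 5 2,500 > Buyer 1 1,500.
Buyer 4 has the highest bid, so Buyer 4 wins.
The second-highest bid is 39,000, so that is what Buyer 4 pays.

39,000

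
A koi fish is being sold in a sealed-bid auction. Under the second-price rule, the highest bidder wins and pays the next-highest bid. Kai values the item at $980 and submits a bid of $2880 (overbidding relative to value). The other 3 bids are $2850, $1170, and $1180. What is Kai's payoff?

Highest competing bid: $2850.
Kai's bid $2880 is the highest overall, so Kai wins and pays the second-highest bid, $2850.
Payoff = value − price = $980 − $2850 = -$1870.

Kai's payoff: -$1870.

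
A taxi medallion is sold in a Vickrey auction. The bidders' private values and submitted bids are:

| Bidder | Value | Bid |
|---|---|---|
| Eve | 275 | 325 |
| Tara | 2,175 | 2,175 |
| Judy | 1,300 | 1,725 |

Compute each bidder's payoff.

Payoffs: Eve 0, Tara 450, Judy 0.

Sorted high to low: Tara 2,175; Judy 1,725; Eve 325.
Tara has the top bid and wins; the price is the second-highest bid, 1,725.
Tara's payoff = 2,175 − 1,725 = 450. All other bidders lose, so their payoff is 0.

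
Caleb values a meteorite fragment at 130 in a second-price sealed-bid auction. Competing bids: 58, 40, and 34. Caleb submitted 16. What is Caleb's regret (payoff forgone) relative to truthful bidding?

Regret: 72.

The highest competing bid is 58.
Bidding truthfully at 130: Caleb has the top bid, wins, and pays the second-highest bid 58. Payoff = 130 − 58 = 72.
Bidding 16: the top bid is 58 (a rival), so Caleb loses. Payoff = 0.
Regret = truthful payoff − actual payoff = 72 − 0 = 72.
This is the dominant-strategy logic: truthful bidding weakly beats any alternative.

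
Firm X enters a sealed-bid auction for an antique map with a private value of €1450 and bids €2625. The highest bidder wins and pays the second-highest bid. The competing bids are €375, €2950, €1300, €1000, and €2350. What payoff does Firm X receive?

€0

Highest competing bid: €2950.
Firm X's bid €2625 is not the highest, so Firm X loses, pays nothing, and earns zero payoff.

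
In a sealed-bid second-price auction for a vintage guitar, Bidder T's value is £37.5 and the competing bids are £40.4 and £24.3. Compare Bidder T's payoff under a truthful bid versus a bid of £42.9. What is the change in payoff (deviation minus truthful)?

The highest competing bid is £40.4.
Bidding truthfully at £37.5: the top bid is £40.4 (a rival), so Bidder T loses. Payoff = £0.0.
Bidding £42.9: Bidder T has the top bid, wins, and pays the second-highest bid £40.4. Payoff = £37.5 − £40.4 = -£2.9.
Change = -£2.9 − £0.0 = -£2.9.
Deviating from a truthful bid can only lose payoff in a second-price auction — never gain.

Change in payoff: -£2.9.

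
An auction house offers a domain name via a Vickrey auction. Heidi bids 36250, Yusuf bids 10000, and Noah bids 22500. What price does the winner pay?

Ordered from highest: Heidi 36250; Noah 22500; Yusuf 10000.
Heidi has the highest bid, so Heidi wins.
The second-highest bid is 22500, so that is what Heidi pays.

22500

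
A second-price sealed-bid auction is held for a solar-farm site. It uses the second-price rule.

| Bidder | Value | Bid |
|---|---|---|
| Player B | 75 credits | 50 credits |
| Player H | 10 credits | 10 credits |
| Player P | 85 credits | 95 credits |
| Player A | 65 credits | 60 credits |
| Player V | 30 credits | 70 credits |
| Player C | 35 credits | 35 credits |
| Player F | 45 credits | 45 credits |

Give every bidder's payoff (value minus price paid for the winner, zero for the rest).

Player B 0 credits, Player H 0 credits, Player P 15 credits, Player A 0 credits, Player V 0 credits, Player C 0 credits, Player F 0 credits.

Sorted high to low: Player P 95 credits > Player V 70 credits > Player A 60 credits > Player B 50 credits > Player F 45 credits > Player C 35 credits > Player H 10 credits.
Player P has the top bid and wins; the price is the second-highest bid, 70 credits.
Player P's payoff = 85 credits − 70 credits = 15 credits. All other bidders lose, so their payoff is 0.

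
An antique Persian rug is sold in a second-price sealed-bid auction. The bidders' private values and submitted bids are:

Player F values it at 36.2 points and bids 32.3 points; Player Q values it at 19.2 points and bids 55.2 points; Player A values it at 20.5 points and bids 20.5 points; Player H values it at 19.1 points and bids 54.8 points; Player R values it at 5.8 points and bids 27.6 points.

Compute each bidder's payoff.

Bids in descending order: Player Q 55.2 points > Player H 54.8 points > Player F 32.3 points > Player R 27.6 points > Player A 20.5 points.
Player Q has the top bid and wins; the price is the second-highest bid, 54.8 points.
Player Q's payoff = 19.2 points − 54.8 points = -35.6 points. All other bidders lose, so their payoff is 0.

Player F 0.0 points, Player Q -35.6 points, Player A 0.0 points, Player H 0.0 points, Player R 0.0 points.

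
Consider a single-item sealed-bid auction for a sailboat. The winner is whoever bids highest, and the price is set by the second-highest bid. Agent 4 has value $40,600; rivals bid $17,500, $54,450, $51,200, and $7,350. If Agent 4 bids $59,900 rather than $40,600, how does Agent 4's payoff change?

-$13,850

The highest competing bid is $54,450.
Bidding truthfully at $40,600: the top bid is $54,450 (a rival), so Agent 4 loses. Payoff = $0.
Bidding $59,900: Agent 4 has the top bid, wins, and pays the second-highest bid $54,450. Payoff = $40,600 − $54,450 = -$13,850.
Change = -$13,850 − $0 = -$13,850.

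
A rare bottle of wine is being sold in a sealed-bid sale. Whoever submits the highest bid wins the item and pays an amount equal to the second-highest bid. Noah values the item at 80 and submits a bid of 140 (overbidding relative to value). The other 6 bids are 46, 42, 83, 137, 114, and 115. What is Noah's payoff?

Noah's payoff: -57.

Highest competing bid: 137.
Noah's bid 140 is the highest overall, so Noah wins and pays the second-highest bid, 137.
Payoff = value − price = 80 − 137 = -57.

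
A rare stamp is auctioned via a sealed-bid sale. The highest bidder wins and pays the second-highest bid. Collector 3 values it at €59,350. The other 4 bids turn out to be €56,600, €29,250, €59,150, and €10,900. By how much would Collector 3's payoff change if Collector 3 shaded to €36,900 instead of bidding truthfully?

The highest competing bid is €59,150.
Bidding truthfully at €59,350: Collector 3 has the top bid, wins, and pays the second-highest bid €59,150. Payoff = €59,350 − €59,150 = €200.
Bidding €36,900: the top bid is €59,150 (a rival), so Collector 3 loses. Payoff = €0.
Change = €0 − €200 = -€200.
Deviating from a truthful bid can only lose payoff in a second-price auction — never gain.

-€200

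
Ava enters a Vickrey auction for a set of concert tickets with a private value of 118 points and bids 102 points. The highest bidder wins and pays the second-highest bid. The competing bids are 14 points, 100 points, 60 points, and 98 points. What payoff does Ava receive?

Highest competing bid: 100 points.
Ava's bid 102 points is the highest overall, so Ava wins and pays the second-highest bid, 100 points.
Payoff = value − price = 118 points − 100 points = 18 points.

18 points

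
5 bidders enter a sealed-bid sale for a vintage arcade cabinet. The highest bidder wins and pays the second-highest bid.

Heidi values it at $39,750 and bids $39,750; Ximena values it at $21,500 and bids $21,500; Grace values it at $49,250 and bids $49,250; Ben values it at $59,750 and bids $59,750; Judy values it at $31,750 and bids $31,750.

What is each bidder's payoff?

Payoffs: Heidi $0, Ximena $0, Grace $0, Ben $10,500, Judy $0.

Sorted high to low: Ben $59,750; Grace $49,250; Heidi $39,750; Judy $31,750; Ximena $21,500.
Ben has the top bid and wins; the price is the second-highest bid, $49,250.
Ben's payoff = $59,750 − $49,250 = $10,500. All other bidders lose, so their payoff is 0.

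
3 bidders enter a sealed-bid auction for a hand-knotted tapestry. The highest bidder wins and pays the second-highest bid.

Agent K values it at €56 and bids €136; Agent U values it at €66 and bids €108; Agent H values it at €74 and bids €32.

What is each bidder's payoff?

Agent K -€52, Agent U €0, Agent H €0.

Ranking the bids: Agent K €136 > Agent U €108 > Agent H €32.
Agent K has the top bid and wins; the price is the second-highest bid, €108.
Agent K's payoff = €56 − €108 = -€52. All other bidders lose, so their payoff is 0.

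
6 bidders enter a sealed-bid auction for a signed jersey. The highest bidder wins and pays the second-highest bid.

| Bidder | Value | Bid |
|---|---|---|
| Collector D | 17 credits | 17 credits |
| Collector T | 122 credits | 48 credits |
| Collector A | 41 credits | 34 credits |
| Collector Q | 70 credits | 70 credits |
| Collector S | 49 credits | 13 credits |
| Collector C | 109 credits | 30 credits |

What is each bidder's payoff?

Ordered from highest: Collector Q 70 credits, then Collector T 48 credits, then Collector A 34 credits, then Collector C 30 credits, then Collector D 17 credits, then Collector S 13 credits.
Collector Q has the top bid and wins; the price is the second-highest bid, 48 credits.
Collector Q's payoff = 70 credits − 48 credits = 22 credits. All other bidders lose, so their payoff is 0.

Collector D 0 credits, Collector T 0 credits, Collector A 0 credits, Collector Q 22 credits, Collector S 0 credits, Collector C 0 credits.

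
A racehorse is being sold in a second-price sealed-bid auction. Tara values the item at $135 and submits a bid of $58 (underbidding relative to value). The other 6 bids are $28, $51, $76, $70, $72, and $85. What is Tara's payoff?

Highest competing bid: $85.
Tara's bid $58 is not the highest, so Tara loses, pays nothing, and earns zero payoff.

Payoff = $0.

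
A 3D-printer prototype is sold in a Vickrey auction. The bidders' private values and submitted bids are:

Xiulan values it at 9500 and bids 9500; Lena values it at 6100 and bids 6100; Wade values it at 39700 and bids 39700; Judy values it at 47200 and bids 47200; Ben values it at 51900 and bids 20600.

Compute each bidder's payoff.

Xiulan 0, Lena 0, Wade 0, Judy 7500, Ben 0.

Bids in descending order: Judy 47200; Wade 39700; Ben 20600; Xiulan 9500; Lena 6100.
Judy has the top bid and wins; the price is the second-highest bid, 39700.
Judy's payoff = 47200 − 39700 = 7500. All other bidders lose, so their payoff is 0.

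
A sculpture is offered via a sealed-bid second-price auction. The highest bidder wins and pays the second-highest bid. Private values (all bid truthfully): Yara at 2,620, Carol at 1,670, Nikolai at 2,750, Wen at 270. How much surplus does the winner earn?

Surplus = 130.

Sorted high to low: Nikolai 2,750, then Yara 2,620, then Carol 1,670, then Wen 270.
Nikolai wins with the top bid and pays the second-highest, 2,620.
Surplus = 2,750 − 2,620 = 130.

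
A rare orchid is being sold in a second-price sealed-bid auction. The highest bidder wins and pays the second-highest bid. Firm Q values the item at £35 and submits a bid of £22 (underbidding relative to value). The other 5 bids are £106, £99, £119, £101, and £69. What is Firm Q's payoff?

Highest competing bid: £119.
Firm Q's bid £22 is not the highest, so Firm Q loses, pays nothing, and earns zero payoff.

£0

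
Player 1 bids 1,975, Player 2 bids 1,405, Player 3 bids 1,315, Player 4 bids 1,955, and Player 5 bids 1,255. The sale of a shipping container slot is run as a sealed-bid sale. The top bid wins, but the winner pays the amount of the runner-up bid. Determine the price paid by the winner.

Bids in descending order: Player 1 1,975, then Player 4 1,955, then Player 2 1,405, then Player 3 1,315, then Player 5 1,255.
Player 1 has the highest bid, so Player 1 wins.
The second-highest bid is 1,955, so that is what Player 1 pays.

The winner pays 1,955.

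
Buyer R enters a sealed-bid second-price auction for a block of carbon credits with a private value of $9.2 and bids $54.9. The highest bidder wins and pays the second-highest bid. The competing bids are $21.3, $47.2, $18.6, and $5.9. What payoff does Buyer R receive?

Highest competing bid: $47.2.
Buyer R's bid $54.9 is the highest overall, so Buyer R wins and pays the second-highest bid, $47.2.
Payoff = value − price = $9.2 − $47.2 = -$38.0.
Overbidding won the item at a price above value — truthful bidding would have avoided this loss.

Buyer R's payoff: -$38.0.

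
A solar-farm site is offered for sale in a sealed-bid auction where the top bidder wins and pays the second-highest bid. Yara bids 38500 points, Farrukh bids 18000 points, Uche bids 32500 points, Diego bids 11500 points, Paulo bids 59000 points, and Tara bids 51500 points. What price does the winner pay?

The winner pays 51500 points.

Sorted high to low: Paulo 59000 points; Tara 51500 points; Yara 38500 points; Uche 32500 points; Farrukh 18000 points; Diego 11500 points.
Paulo is the highest bidder, so Paulo wins.
Under the second-price rule, the price is the second-highest bid: 51500 points.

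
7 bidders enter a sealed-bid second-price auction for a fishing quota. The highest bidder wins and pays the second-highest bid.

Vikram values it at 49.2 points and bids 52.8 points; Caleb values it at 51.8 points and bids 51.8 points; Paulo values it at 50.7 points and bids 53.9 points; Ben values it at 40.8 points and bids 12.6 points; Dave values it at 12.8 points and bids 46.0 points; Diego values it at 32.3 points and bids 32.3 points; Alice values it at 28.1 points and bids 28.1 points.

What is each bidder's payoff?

Sorted high to low: Paulo 53.9 points, then Vikram 52.8 points, then Caleb 51.8 points, then Dave 46.0 points, then Diego 32.3 points, then Alice 28.1 points, then Ben 12.6 points.
Paulo has the top bid and wins; the price is the second-highest bid, 52.8 points.
Paulo's payoff = 50.7 points − 52.8 points = -2.1 points. All other bidders lose, so their payoff is 0.

Vikram 0.0 points, Caleb 0.0 points, Paulo -2.1 points, Ben 0.0 points, Dave 0.0 points, Diego 0.0 points, Alice 0.0 points.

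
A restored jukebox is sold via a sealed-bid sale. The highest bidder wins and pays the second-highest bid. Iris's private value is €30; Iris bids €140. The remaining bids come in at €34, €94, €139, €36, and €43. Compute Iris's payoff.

Iris's payoff: -€109.

Highest competing bid: €139.
Iris's bid €140 is the highest overall, so Iris wins and pays the second-highest bid, €139.
Payoff = value − price = €30 − €139 = -€109.
Overbidding won the item at a price above value — truthful bidding would have avoided this loss.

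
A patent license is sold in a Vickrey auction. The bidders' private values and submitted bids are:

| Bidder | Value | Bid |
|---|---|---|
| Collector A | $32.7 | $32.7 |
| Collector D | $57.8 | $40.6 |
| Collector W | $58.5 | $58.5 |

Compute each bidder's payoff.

Collector A $0.0, Collector D $0.0, Collector W $17.9.

Bids in descending order: Collector W $58.5 > Collector D $40.6 > Collector A $32.7.
Collector W has the top bid and wins; the price is the second-highest bid, $40.6.
Collector W's payoff = $58.5 − $40.6 = $17.9. All other bidders lose, so their payoff is 0.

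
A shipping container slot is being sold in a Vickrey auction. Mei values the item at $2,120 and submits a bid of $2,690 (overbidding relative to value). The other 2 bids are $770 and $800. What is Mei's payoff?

Payoff = $1,320.

Highest competing bid: $800.
Mei's bid $2,690 is the highest overall, so Mei wins and pays the second-highest bid, $800.
Payoff = value − price = $2,120 − $800 = $1,320.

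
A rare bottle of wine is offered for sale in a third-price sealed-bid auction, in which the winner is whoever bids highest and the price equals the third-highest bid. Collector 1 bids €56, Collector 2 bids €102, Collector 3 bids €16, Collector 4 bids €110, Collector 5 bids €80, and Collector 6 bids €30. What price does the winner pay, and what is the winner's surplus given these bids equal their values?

Price €80; surplus €30.

Ordered from highest: Collector 4 €110 > Collector 2 €102 > Collector 5 €80 > Collector 1 €56 > Collector 6 €30 > Collector 3 €16.
Collector 4 is the highest bidder, so Collector 4 wins.
Under the third-price rule, the price is the third-highest bid: €80.
Surplus = €110 − €80 = €30.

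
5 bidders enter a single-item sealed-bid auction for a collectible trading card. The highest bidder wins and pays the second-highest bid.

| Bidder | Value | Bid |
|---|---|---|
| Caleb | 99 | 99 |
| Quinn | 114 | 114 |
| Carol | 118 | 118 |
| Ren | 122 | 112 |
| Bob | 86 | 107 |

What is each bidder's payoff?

Ordered from highest: Carol 118; Quinn 114; Ren 112; Bob 107; Caleb 99.
Carol has the top bid and wins; the price is the second-highest bid, 114.
Carol's payoff = 118 − 114 = 4. All other bidders lose, so their payoff is 0.

Caleb 0, Quinn 0, Carol 4, Ren 0, Bob 0.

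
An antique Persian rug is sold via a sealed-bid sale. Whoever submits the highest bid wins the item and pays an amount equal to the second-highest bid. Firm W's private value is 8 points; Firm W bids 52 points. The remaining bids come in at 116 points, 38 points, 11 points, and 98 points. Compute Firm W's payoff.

Payoff = 0 points.

Highest competing bid: 116 points.
Firm W's bid 52 points is not the highest, so Firm W loses, pays nothing, and earns zero payoff.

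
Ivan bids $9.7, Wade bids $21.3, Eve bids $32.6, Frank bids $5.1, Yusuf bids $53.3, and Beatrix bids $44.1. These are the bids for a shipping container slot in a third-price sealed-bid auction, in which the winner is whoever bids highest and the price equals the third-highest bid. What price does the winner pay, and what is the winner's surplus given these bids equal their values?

The winner pays $32.6 for a surplus of $20.7.

Sorted high to low: Yusuf $53.3; Beatrix $44.1; Eve $32.6; Wade $21.3; Ivan $9.7; Frank $5.1.
Yusuf is the highest bidder, so Yusuf wins.
Under the third-price rule, the price is the third-highest bid: $32.6.
Surplus = $53.3 − $32.6 = $20.7.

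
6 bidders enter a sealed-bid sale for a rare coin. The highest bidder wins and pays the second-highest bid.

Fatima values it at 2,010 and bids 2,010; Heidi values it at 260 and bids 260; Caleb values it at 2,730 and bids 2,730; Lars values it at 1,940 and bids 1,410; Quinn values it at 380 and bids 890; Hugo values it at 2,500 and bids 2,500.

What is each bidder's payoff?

Ordered from highest: Caleb 2,730 > Hugo 2,500 > Fatima 2,010 > Lars 1,410 > Quinn 890 > Heidi 260.
Caleb has the top bid and wins; the price is the second-highest bid, 2,500.
Caleb's payoff = 2,730 − 2,500 = 230. All other bidders lose, so their payoff is 0.

Payoffs: Fatima 0, Heidi 0, Caleb 230, Lars 0, Quinn 0, Hugo 0.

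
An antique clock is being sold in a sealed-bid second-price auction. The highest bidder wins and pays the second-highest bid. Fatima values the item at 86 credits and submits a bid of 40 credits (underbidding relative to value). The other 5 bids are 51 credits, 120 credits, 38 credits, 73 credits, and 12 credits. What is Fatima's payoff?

Highest competing bid: 120 credits.
Fatima's bid 40 credits is not the highest, so Fatima loses, pays nothing, and earns zero payoff.

0 credits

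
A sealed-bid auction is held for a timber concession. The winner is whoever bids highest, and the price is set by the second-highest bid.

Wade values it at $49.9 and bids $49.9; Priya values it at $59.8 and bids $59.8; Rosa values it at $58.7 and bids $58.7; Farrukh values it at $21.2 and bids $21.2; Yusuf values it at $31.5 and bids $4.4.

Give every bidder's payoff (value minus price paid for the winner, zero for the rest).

Wade $0.0, Priya $1.1, Rosa $0.0, Farrukh $0.0, Yusuf $0.0.

Sorted high to low: Priya $59.8 > Rosa $58.7 > Wade $49.9 > Farrukh $21.2 > Yusuf $4.4.
Priya has the top bid and wins; the price is the second-highest bid, $58.7.
Priya's payoff = $59.8 − $58.7 = $1.1. All other bidders lose, so their payoff is 0.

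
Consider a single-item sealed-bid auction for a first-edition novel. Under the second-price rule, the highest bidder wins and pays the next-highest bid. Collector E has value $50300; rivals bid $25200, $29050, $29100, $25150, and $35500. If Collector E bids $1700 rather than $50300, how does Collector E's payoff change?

Payoff change: -$14800.

The highest competing bid is $35500.
Bidding truthfully at $50300: Collector E has the top bid, wins, and pays the second-highest bid $35500. Payoff = $50300 − $35500 = $14800.
Bidding $1700: the top bid is $35500 (a rival), so Collector E loses. Payoff = $0.
Change = $0 − $14800 = -$14800.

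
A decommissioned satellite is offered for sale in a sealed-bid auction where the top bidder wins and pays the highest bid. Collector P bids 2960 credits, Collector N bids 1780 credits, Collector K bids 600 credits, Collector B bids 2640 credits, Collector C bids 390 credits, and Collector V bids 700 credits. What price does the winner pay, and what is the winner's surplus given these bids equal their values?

Sorted high to low: Collector P 2960 credits, then Collector B 2640 credits, then Collector N 1780 credits, then Collector V 700 credits, then Collector K 600 credits, then Collector C 390 credits.
Collector P is the highest bidder, so Collector P wins.
Under the first-price rule, the price is the highest bid: 2960 credits.
Surplus = 2960 credits − 2960 credits = 0 credits.

The winner pays 2960 credits for a surplus of 0 credits.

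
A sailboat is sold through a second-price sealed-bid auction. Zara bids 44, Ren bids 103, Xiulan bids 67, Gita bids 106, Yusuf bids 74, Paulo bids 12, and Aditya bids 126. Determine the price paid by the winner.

Bids in descending order: Aditya 126 > Gita 106 > Ren 103 > Yusuf 74 > Xiulan 67 > Zara 44 > Paulo 12.
Aditya has the highest bid, so Aditya wins.
The second-highest bid is 106, so that is what Aditya pays.

Price paid: 106.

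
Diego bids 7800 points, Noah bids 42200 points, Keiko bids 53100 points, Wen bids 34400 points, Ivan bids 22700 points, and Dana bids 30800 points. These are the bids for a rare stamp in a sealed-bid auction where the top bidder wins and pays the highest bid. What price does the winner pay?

53100 points

Sorted high to low: Keiko 53100 points > Noah 42200 points > Wen 34400 points > Dana 30800 points > Ivan 22700 points > Diego 7800 points.
Keiko is the highest bidder, so Keiko wins.
Under the first-price rule, the price is the highest bid: 53100 points.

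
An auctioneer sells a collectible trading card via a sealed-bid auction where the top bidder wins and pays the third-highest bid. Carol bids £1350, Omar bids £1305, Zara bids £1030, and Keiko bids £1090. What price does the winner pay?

Ranking the bids: Carol £1350; Omar £1305; Keiko £1090; Zara £1030.
Carol is the highest bidder, so Carol wins.
Under the third-price rule, the price is the third-highest bid: £1090.

Price paid: £1090.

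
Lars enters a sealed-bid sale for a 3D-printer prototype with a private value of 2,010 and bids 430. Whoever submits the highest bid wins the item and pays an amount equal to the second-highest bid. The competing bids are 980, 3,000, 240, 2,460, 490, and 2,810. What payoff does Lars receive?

Highest competing bid: 3,000.
Lars's bid 430 is not the highest, so Lars loses, pays nothing, and earns zero payoff.

0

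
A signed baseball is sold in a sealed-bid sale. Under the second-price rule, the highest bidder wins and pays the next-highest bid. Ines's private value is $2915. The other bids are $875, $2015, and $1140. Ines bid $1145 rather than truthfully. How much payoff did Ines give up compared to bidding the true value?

Payoff forgone: $900.

The highest competing bid is $2015.
Bidding truthfully at $2915: Ines has the top bid, wins, and pays the second-highest bid $2015. Payoff = $2915 − $2015 = $900.
Bidding $1145: the top bid is $2015 (a rival), so Ines loses. Payoff = $0.
Regret = truthful payoff − actual payoff = $900 − $0 = $900.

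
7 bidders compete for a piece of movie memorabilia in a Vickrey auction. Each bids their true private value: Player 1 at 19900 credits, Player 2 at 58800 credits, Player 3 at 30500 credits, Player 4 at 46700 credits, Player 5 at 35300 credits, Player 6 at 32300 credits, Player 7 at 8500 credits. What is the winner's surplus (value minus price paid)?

Sorted high to low: Player 2 58800 credits; Player 4 46700 credits; Player 5 35300 credits; Player 6 32300 credits; Player 3 30500 credits; Player 1 19900 credits; Player 7 8500 credits.
Player 2 wins with the top bid and pays the second-highest, 46700 credits.
Surplus = 58800 credits − 46700 credits = 12100 credits.

Surplus = 12100 credits.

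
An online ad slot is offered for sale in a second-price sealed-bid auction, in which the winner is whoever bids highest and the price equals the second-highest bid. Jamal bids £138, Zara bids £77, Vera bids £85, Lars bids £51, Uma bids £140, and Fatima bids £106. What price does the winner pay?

Price paid: £138.

Ranking the bids: Uma £140; Jamal £138; Fatima £106; Vera £85; Zara £77; Lars £51.
Uma is the highest bidder, so Uma wins.
Under the second-price rule, the price is the second-highest bid: £138.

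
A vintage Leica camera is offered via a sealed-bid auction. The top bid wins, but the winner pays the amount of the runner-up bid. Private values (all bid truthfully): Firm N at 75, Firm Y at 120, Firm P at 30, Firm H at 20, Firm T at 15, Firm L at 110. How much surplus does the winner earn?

Ranking the bids: Firm Y 120, then Firm L 110, then Firm N 75, then Firm P 30, then Firm H 20, then Firm T 15.
Firm Y wins with the top bid and pays the second-highest, 110.
Surplus = 120 − 110 = 10.

Surplus = 10.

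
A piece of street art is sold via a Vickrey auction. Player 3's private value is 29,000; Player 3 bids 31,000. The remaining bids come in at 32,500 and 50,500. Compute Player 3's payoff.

Highest competing bid: 50,500.
Player 3's bid 31,000 is not the highest, so Player 3 loses, pays nothing, and earns zero payoff.

The bidder's payoff: 0.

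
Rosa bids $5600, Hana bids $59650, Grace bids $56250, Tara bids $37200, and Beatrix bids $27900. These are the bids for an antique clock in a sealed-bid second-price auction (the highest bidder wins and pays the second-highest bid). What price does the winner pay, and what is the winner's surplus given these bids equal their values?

Price $56250; surplus $3400.

Sorted high to low: Hana $59650; Grace $56250; Tara $37200; Beatrix $27900; Rosa $5600.
Hana is the highest bidder, so Hana wins.
Under the second-price rule, the price is the second-highest bid: $56250.
Surplus = $59650 − $56250 = $3400.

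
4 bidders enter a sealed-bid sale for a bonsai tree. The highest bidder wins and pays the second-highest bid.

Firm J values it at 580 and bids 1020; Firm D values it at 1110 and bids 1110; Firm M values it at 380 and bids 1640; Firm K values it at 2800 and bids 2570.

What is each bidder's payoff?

Payoffs: Firm J 0, Firm D 0, Firm M 0, Firm K 1160.

Ordered from highest: Firm K 2570 > Firm M 1640 > Firm D 1110 > Firm J 1020.
Firm K has the top bid and wins; the price is the second-highest bid, 1640.
Firm K's payoff = 2800 − 1640 = 1160. All other bidders lose, so their payoff is 0.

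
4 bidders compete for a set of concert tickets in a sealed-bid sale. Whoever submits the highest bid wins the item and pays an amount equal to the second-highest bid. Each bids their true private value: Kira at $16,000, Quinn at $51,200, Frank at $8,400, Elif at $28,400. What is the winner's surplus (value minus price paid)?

$22,800

Bids in descending order: Quinn $51,200 > Elif $28,400 > Kira $16,000 > Frank $8,400.
Quinn wins with the top bid and pays the second-highest, $28,400.
Surplus = $51,200 − $28,400 = $22,800.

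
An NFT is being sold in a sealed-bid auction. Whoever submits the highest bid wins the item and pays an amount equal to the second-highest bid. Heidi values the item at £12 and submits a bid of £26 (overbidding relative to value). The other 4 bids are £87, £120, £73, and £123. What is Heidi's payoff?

Highest competing bid: £123.
Heidi's bid £26 is not the highest, so Heidi loses, pays nothing, and earns zero payoff.

Payoff = £0.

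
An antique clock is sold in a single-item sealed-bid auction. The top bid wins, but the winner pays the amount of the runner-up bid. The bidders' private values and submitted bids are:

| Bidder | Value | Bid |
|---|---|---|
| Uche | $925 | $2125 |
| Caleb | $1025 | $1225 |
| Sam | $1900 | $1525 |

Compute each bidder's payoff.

Uche -$600, Caleb $0, Sam $0.

Sorted high to low: Uche $2125 > Sam $1525 > Caleb $1225.
Uche has the top bid and wins; the price is the second-highest bid, $1525.
Uche's payoff = $925 − $1525 = -$600. All other bidders lose, so their payoff is 0.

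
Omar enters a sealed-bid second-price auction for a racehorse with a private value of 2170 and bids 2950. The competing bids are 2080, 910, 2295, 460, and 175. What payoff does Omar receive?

Omar's payoff: -125.

Highest competing bid: 2295.
Omar's bid 2950 is the highest overall, so Omar wins and pays the second-highest bid, 2295.
Payoff = value − price = 2170 − 2295 = -125.
Overbidding won the item at a price above value — truthful bidding would have avoided this loss.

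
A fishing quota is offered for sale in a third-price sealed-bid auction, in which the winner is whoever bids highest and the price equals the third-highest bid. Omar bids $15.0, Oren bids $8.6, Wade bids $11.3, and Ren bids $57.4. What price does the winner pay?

$11.3

Ranking the bids: Ren $57.4, then Omar $15.0, then Wade $11.3, then Oren $8.6.
Ren is the highest bidder, so Ren wins.
Under the third-price rule, the price is the third-highest bid: $11.3.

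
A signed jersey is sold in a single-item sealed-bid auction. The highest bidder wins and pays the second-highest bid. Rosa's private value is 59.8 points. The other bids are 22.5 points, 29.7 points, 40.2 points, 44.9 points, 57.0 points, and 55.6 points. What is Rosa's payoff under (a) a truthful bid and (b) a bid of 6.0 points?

(a) 2.8 points  (b) 0.0 points

The highest competing bid is 57.0 points.
Bidding truthfully at 59.8 points: Rosa has the top bid, wins, and pays the second-highest bid 57.0 points. Payoff = 59.8 points − 57.0 points = 2.8 points.
Bidding 6.0 points: the top bid is 57.0 points (a rival), so Rosa loses. Payoff = 0.0 points.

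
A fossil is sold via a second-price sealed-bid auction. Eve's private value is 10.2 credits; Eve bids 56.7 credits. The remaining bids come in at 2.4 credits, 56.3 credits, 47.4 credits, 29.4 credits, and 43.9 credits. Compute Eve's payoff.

Eve's payoff: -46.1 credits.

Highest competing bid: 56.3 credits.
Eve's bid 56.7 credits is the highest overall, so Eve wins and pays the second-highest bid, 56.3 credits.
Payoff = value − price = 10.2 credits − 56.3 credits = -46.1 credits.
Overbidding won the item at a price above value — truthful bidding would have avoided this loss.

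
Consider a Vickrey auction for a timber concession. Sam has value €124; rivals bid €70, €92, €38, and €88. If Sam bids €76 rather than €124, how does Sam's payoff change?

The highest competing bid is €92.
Bidding truthfully at €124: Sam has the top bid, wins, and pays the second-highest bid €92. Payoff = €124 − €92 = €32.
Bidding €76: the top bid is €92 (a rival), so Sam loses. Payoff = €0.
Change = €0 − €32 = -€32.
Deviating from a truthful bid can only lose payoff in a second-price auction — never gain.

-€32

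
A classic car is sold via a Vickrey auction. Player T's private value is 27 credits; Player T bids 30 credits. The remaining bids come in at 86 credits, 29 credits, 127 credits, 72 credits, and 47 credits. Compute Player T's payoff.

Player T's payoff: 0 credits.

Highest competing bid: 127 credits.
Player T's bid 30 credits is not the highest, so Player T loses, pays nothing, and earns zero payoff.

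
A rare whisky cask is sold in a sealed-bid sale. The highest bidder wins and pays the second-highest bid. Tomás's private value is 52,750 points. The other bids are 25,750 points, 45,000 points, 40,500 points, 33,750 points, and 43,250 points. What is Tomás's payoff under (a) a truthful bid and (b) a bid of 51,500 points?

(a) 7,750 points  (b) 7,750 points

The highest competing bid is 45,000 points.
Bidding truthfully at 52,750 points: Tomás has the top bid, wins, and pays the second-highest bid 45,000 points. Payoff = 52,750 points − 45,000 points = 7,750 points.
Bidding 51,500 points: Tomás has the top bid, wins, and pays the second-highest bid 45,000 points. Payoff = 52,750 points − 45,000 points = 7,750 points.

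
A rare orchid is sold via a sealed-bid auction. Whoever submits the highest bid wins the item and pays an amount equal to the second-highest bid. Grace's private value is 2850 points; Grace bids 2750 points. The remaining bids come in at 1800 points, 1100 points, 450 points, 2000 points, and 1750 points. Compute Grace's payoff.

Highest competing bid: 2000 points.
Grace's bid 2750 points is the highest overall, so Grace wins and pays the second-highest bid, 2000 points.
Payoff = value − price = 2850 points − 2000 points = 850 points.

Payoff = 850 points.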